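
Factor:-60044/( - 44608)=883/656=2^( - 4)*41^ (-1)*883^1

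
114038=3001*38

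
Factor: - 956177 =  - 956177^1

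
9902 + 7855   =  17757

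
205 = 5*41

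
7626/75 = 101  +  17/25 =101.68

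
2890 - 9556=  - 6666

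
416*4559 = 1896544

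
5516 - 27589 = -22073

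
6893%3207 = 479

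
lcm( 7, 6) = 42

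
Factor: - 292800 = - 2^6*3^1*5^2  *61^1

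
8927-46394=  - 37467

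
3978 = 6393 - 2415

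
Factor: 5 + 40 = 45 = 3^2*5^1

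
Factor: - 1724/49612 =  - 79^ ( - 1)*157^ ( - 1) * 431^1 = - 431/12403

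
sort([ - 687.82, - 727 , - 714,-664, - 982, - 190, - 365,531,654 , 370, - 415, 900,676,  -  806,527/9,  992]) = [ - 982, - 806,-727, - 714, - 687.82 , -664,- 415, - 365, - 190 , 527/9,370  ,  531,654,676,900, 992] 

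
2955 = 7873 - 4918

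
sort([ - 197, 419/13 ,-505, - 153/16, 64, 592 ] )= [ - 505, - 197, - 153/16,  419/13 , 64, 592]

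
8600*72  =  619200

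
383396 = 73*5252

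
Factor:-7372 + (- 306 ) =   -  2^1*11^1*349^1 =- 7678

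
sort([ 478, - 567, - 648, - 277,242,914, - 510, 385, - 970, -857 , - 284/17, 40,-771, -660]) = [ - 970, - 857, - 771,  -  660, - 648, - 567, - 510, - 277, - 284/17, 40,242, 385,478, 914 ] 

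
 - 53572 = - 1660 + -51912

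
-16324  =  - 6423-9901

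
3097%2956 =141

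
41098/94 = 20549/47 = 437.21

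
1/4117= 1/4117=0.00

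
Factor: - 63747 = - 3^4*787^1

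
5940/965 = 6 + 30/193 = 6.16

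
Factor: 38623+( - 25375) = 2^6*3^2 *23^1=13248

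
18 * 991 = 17838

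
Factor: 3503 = 31^1*113^1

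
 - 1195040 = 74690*( - 16)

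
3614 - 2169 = 1445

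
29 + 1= 30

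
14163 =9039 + 5124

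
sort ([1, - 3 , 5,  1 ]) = [- 3,1, 1,5]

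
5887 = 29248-23361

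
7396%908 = 132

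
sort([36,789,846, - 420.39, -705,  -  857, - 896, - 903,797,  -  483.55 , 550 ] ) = [ - 903,-896, - 857, - 705,-483.55, - 420.39, 36,550  ,  789,797, 846 ] 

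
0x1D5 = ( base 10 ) 469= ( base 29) G5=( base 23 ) K9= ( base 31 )f4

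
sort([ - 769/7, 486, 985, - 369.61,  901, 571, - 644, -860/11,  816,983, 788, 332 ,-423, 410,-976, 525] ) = [ - 976,-644, - 423, - 369.61,-769/7, - 860/11, 332 , 410, 486, 525 , 571, 788, 816, 901,983,985 ]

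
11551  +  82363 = 93914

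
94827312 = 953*99504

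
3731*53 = 197743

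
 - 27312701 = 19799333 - 47112034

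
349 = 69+280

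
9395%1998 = 1403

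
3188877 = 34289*93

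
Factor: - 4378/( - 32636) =2^( - 1 )*11^1*41^(- 1 ) =11/82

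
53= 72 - 19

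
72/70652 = 18/17663 = 0.00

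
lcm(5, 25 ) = 25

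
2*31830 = 63660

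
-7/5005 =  - 1+714/715 = - 0.00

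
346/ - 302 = -173/151 = -1.15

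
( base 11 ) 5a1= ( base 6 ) 3152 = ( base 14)392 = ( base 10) 716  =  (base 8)1314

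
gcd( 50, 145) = 5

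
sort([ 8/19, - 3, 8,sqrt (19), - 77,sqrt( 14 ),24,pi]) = [ - 77, - 3,8/19, pi, sqrt( 14 ),sqrt( 19 ),8,24]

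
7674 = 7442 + 232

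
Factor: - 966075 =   -  3^1*5^2 * 11^1*1171^1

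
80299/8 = 10037 + 3/8 = 10037.38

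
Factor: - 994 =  - 2^1*7^1 * 71^1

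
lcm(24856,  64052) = 1665352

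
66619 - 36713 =29906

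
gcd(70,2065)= 35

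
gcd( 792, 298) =2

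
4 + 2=6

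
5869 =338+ 5531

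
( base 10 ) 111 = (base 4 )1233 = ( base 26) 47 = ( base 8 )157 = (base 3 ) 11010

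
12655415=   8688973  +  3966442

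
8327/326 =8327/326 =25.54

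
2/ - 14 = -1  +  6/7 = - 0.14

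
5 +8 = 13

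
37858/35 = 37858/35 = 1081.66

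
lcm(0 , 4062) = 0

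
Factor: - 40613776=-2^4*7^1*107^1 * 3389^1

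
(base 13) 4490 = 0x256d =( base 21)10f5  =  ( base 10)9581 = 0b10010101101101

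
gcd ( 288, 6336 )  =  288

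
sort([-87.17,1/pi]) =[ - 87.17,1/pi ] 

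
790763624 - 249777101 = 540986523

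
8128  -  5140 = 2988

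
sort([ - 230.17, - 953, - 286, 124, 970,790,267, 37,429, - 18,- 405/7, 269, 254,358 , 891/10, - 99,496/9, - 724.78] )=[ - 953, - 724.78, - 286, - 230.17, - 99, - 405/7, - 18, 37, 496/9, 891/10, 124, 254,  267, 269, 358, 429,790, 970]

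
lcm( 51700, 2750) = 258500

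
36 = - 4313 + 4349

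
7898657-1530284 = 6368373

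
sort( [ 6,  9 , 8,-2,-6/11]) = [ - 2 ,-6/11 , 6,8,9]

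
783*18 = 14094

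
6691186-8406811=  - 1715625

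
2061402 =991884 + 1069518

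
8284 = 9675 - 1391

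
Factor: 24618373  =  13^1*373^1*5077^1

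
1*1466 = 1466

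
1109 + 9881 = 10990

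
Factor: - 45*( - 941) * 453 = 3^3 * 5^1*151^1 * 941^1 = 19182285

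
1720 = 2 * 860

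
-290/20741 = -1+20451/20741 = -0.01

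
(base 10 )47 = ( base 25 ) 1M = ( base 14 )35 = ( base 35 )1c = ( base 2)101111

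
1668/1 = 1668 =1668.00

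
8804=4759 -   -  4045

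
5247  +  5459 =10706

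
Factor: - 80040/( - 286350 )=116/415 = 2^2*5^( - 1 )*29^1*83^( - 1 ) 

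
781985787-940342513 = -158356726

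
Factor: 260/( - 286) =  - 10/11= -2^1*5^1*11^(  -  1)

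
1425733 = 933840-  -  491893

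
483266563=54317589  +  428948974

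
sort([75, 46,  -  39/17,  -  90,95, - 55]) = [ -90,  -  55, - 39/17,46,75,95 ]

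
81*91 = 7371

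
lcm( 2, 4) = 4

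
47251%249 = 190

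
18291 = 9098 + 9193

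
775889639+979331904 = 1755221543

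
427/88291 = 61/12613 = 0.00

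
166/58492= 83/29246 = 0.00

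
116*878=101848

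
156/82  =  1+37/41 = 1.90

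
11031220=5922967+5108253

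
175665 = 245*717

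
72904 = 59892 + 13012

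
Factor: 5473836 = 2^2*3^2*383^1*397^1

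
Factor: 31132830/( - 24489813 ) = -2^1*5^1*19^1 * 193^1*283^1*8163271^(  -  1 ) =- 10377610/8163271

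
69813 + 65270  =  135083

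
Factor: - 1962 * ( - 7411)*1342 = 2^2*3^2*11^1*61^1*109^1*7411^1 = 19513192644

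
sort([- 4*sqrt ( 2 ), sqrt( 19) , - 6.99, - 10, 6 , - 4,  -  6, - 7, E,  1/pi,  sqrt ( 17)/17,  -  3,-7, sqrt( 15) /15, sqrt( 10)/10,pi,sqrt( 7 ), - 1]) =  [  -  10,-7, - 7, - 6.99 ,  -  6, - 4*sqrt(2 ), - 4,-3,  -  1, sqrt(17 ) /17, sqrt(15 ) /15 , sqrt( 10 )/10, 1/pi,sqrt(7), E, pi, sqrt( 19),6 ]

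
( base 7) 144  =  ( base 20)41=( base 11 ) 74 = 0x51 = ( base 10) 81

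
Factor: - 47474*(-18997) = 901863578= 2^1*7^1 *11^2*157^1*3391^1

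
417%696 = 417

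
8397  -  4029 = 4368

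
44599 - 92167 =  - 47568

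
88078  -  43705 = 44373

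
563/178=3 + 29/178=3.16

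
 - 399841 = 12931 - 412772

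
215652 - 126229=89423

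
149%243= 149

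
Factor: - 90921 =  - 3^1*30307^1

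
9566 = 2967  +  6599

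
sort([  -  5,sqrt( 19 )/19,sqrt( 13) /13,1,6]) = [ - 5, sqrt( 19) /19,sqrt(13)/13,1,6]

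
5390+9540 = 14930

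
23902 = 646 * 37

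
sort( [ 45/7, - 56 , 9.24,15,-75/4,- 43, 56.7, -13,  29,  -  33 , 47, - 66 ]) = [ - 66, - 56, - 43, - 33 , - 75/4, - 13,45/7,  9.24, 15,  29,47, 56.7] 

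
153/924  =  51/308 = 0.17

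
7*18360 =128520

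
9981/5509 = 1 + 4472/5509 = 1.81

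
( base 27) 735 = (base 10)5189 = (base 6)40005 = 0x1445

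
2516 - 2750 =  - 234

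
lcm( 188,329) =1316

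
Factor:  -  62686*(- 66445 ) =4165171270 = 2^1* 5^1*13^1*97^1*137^1*2411^1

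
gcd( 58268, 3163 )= 1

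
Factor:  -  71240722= - 2^1*7^1*283^1*17981^1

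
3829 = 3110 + 719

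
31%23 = 8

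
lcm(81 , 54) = 162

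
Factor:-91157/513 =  - 3^( - 3) * 11^1*19^( - 1)*8287^1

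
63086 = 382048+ - 318962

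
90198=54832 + 35366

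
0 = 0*659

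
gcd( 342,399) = 57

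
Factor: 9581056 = 2^9*18713^1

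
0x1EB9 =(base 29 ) 9a6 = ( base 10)7865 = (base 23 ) ejm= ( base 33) 77B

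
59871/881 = 59871/881 = 67.96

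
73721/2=73721/2 = 36860.50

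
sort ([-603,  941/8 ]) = [ - 603, 941/8]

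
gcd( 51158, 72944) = 2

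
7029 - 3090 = 3939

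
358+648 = 1006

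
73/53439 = 73/53439 =0.00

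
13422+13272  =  26694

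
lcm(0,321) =0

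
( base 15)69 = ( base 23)47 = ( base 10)99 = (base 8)143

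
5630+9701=15331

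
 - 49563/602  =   - 49563/602=-82.33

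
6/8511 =2/2837 = 0.00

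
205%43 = 33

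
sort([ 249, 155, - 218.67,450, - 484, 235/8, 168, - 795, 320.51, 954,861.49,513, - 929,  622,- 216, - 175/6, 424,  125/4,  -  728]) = [ - 929,-795 , - 728,-484, - 218.67 , - 216, - 175/6,235/8, 125/4,155,  168,249 , 320.51 , 424,  450,513, 622 , 861.49, 954] 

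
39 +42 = 81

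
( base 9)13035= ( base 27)c15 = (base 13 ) 3cc5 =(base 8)21114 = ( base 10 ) 8780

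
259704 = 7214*36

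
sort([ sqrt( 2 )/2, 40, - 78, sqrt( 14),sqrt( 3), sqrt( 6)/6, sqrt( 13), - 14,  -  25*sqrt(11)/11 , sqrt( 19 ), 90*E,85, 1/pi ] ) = [ - 78, - 14,-25*sqrt (11)/11, 1/pi  ,  sqrt(6 )/6,sqrt( 2)/2, sqrt(3 ), sqrt( 13 ), sqrt (14), sqrt(19 ), 40, 85,90*E ] 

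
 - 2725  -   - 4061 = 1336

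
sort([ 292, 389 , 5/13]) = [5/13,292, 389]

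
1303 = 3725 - 2422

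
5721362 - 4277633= 1443729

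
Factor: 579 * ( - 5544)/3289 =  -291816/299 =- 2^3*3^3*7^1*13^( - 1)*23^( - 1)* 193^1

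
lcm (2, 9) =18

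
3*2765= 8295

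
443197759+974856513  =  1418054272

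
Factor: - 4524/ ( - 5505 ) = 2^2*5^(  -  1)*13^1*29^1*367^ ( - 1) = 1508/1835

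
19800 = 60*330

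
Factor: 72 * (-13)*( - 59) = 55224 = 2^3*3^2 * 13^1 * 59^1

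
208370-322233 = - 113863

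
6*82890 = 497340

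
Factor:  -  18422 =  -2^1*61^1*151^1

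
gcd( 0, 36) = 36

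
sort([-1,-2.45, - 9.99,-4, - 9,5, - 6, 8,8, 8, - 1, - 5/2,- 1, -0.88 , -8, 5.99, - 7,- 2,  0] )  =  [ - 9.99, - 9, - 8, - 7 ,-6, - 4,  -  5/2, -2.45 , - 2, -1,-1, - 1, -0.88, 0,  5, 5.99, 8,8, 8]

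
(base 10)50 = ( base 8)62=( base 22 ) 26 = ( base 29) 1L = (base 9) 55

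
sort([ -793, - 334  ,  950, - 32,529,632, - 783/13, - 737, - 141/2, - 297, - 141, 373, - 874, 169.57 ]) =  [ - 874, - 793, - 737, - 334, - 297, - 141, - 141/2, - 783/13,- 32,169.57,373,529, 632,950]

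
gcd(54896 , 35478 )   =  146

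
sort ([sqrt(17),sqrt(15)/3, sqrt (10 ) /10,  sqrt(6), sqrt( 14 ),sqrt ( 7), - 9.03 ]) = [ - 9.03,sqrt(10 )/10,sqrt(  15 ) /3,  sqrt( 6), sqrt(7), sqrt( 14),sqrt(17)]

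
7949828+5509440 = 13459268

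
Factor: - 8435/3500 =-241/100 = - 2^ ( - 2)*5^( - 2 )*241^1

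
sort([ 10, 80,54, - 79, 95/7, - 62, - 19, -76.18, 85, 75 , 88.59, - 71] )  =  [ - 79, - 76.18, -71,  -  62, - 19, 10, 95/7,54, 75, 80, 85, 88.59]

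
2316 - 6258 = -3942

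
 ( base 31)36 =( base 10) 99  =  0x63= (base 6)243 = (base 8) 143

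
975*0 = 0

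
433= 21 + 412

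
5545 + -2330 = 3215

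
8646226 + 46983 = 8693209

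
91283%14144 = 6419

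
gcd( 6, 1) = 1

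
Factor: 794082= 2^1 * 3^1*132347^1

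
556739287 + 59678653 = 616417940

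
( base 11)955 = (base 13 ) 6A5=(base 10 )1149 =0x47d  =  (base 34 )xr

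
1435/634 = 2 + 167/634=2.26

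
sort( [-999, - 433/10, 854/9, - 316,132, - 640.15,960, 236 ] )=[ - 999,-640.15, - 316,-433/10, 854/9, 132, 236, 960 ] 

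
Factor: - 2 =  - 2^1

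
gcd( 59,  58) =1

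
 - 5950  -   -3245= - 2705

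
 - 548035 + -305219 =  - 853254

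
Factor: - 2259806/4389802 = -1129903/2194901 = - 61^1 * 18523^1*2194901^( - 1)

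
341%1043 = 341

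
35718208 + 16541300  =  52259508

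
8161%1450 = 911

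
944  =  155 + 789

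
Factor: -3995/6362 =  - 2^(-1 )*5^1*17^1*47^1*3181^ ( - 1)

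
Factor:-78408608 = - 2^5*43^1*56983^1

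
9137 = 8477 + 660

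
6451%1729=1264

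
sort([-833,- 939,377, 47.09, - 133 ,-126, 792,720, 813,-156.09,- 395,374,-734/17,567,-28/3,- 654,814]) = [ - 939,-833,-654,-395, - 156.09, - 133,  -  126,-734/17, - 28/3, 47.09,  374,377,  567,720, 792, 813, 814 ]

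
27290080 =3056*8930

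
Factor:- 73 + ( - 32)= - 105 = -  3^1*5^1*7^1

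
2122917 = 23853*89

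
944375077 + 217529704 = 1161904781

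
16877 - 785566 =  - 768689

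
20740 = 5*4148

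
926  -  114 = 812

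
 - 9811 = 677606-687417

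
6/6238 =3/3119=   0.00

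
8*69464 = 555712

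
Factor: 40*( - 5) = - 200 = - 2^3*5^2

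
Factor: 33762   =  2^1 *3^1*17^1*331^1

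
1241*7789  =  9666149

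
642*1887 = 1211454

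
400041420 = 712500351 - 312458931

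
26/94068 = 1/3618=0.00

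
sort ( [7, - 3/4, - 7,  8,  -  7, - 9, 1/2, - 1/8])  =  [ - 9 ,-7, - 7 , - 3/4,-1/8,1/2,7,8]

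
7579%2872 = 1835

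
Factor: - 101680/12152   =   - 2^1*5^1*7^ ( - 2)*41^1 = - 410/49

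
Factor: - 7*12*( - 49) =4116 = 2^2*3^1*7^3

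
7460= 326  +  7134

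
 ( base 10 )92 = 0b1011100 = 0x5C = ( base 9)112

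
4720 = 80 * 59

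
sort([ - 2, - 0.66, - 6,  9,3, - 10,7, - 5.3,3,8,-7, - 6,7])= [ - 10, -7, - 6, - 6, - 5.3, - 2,  -  0.66,  3,3,7,7 , 8, 9 ] 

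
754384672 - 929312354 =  - 174927682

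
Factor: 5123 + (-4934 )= 3^3*7^1  =  189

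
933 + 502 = 1435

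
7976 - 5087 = 2889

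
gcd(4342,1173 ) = 1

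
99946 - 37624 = 62322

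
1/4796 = 1/4796= 0.00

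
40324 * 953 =38428772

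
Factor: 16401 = 3^1*7^1*11^1*71^1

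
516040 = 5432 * 95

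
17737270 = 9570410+8166860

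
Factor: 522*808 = 2^4*3^2  *29^1*101^1 =421776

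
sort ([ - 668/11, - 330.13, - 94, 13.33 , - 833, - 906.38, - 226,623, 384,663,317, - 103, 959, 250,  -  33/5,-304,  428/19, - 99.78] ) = [ - 906.38, - 833, - 330.13,-304,- 226, - 103,-99.78, - 94,  -  668/11, - 33/5,  13.33, 428/19,  250,  317, 384,  623, 663, 959]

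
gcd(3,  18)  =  3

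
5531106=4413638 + 1117468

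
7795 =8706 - 911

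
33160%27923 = 5237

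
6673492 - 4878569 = 1794923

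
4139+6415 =10554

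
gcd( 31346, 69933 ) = 1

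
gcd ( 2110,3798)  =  422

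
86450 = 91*950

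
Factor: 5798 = 2^1*13^1 * 223^1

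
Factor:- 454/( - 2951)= 2/13 = 2^1*13^ (-1) 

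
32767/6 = 5461 + 1/6 = 5461.17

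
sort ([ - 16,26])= [ - 16, 26 ]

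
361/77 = 4 + 53/77 = 4.69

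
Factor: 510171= 3^1*170057^1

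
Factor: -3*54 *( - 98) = 2^2 * 3^4*7^2 = 15876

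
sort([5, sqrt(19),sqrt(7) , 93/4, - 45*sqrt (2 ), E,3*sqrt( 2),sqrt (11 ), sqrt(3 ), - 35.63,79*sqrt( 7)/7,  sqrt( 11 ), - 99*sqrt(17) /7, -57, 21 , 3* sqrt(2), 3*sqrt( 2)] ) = [ - 45*sqrt( 2), - 99*sqrt( 17)/7, - 57 , - 35.63,sqrt(3),sqrt (7 ), E,sqrt (11), sqrt(11),3*sqrt( 2),3*sqrt(2 ),3*sqrt( 2 ), sqrt(19),5,21,  93/4,79*sqrt(7)/7 ]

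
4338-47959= - 43621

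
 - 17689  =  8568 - 26257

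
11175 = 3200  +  7975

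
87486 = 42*2083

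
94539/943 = 94539/943 = 100.25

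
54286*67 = 3637162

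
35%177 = 35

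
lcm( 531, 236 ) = 2124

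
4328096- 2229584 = 2098512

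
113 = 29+84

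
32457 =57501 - 25044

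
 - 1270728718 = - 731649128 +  - 539079590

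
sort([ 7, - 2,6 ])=[ - 2, 6,7]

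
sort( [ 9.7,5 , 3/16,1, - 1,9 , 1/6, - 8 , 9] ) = [ - 8, - 1,1/6 , 3/16, 1, 5, 9, 9, 9.7]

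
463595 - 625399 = -161804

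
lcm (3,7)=21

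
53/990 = 53/990 = 0.05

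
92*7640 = 702880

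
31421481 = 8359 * 3759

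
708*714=505512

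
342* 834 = 285228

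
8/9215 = 8/9215 = 0.00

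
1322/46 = 661/23 = 28.74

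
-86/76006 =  - 43/38003 = - 0.00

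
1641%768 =105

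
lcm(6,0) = 0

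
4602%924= 906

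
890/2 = 445 = 445.00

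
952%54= 34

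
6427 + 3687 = 10114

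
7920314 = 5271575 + 2648739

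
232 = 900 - 668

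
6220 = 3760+2460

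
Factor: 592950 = 2^1*3^1*5^2*59^1*67^1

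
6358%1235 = 183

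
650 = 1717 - 1067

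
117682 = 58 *2029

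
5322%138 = 78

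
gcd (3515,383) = 1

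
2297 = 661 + 1636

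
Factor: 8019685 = 5^1*79^2*257^1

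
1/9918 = 1/9918 = 0.00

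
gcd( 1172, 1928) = 4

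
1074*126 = 135324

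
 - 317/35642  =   - 1 + 35325/35642= -0.01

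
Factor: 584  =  2^3*73^1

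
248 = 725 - 477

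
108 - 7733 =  - 7625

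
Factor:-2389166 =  - 2^1* 13^1*43^1*2137^1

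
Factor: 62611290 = 2^1*3^2 * 5^1*7^1*23^1* 29^1*149^1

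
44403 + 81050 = 125453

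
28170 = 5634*5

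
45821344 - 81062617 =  -35241273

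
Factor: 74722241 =11^1*29^1*234239^1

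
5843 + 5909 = 11752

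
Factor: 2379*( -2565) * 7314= - 2^1*3^5 * 5^1*13^1*19^1 *23^1 * 53^1 *61^1 = - 44631015390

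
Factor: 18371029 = 18371029^1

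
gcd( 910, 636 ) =2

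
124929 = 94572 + 30357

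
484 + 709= 1193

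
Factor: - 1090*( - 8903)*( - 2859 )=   -  27744507930 =-2^1*3^1*5^1*29^1*109^1*307^1*953^1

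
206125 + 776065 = 982190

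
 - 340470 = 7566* (- 45)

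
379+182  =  561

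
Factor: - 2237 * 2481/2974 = - 2^ ( - 1)*3^1*827^1*1487^( - 1 )*2237^1 =- 5549997/2974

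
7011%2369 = 2273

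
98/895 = 98/895 = 0.11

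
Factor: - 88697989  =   - 7433^1*11933^1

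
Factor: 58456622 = 2^1*7^1* 4175473^1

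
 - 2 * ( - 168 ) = 336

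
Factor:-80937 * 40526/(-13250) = 1640026431/6625 = 3^2*5^ ( - 3 )*17^1*23^3 * 53^( - 1) * 881^1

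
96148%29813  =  6709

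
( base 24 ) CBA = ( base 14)2894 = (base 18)1434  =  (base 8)16022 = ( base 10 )7186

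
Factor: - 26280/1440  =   - 73/4  =  -2^(-2)*73^1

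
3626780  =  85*42668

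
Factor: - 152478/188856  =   - 2^(  -  2 )*61^(-1)*197^1 = - 197/244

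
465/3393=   155/1131 =0.14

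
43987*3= 131961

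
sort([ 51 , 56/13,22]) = [ 56/13,22, 51]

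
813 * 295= 239835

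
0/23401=0 = 0.00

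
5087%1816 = 1455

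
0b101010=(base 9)46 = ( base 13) 33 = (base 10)42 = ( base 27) 1F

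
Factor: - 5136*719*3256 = -2^7*3^1*11^1*37^1*107^1*719^1 = -  12023704704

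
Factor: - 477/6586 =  - 2^( - 1 )*3^2*37^( - 1 )*53^1 *89^( - 1)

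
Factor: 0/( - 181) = 0^1=0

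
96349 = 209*461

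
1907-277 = 1630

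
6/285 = 2/95 = 0.02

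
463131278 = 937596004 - 474464726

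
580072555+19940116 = 600012671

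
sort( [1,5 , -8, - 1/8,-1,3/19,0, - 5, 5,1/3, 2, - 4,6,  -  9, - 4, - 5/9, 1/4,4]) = [ - 9, - 8, - 5,-4, - 4, - 1, - 5/9,- 1/8,0, 3/19, 1/4 , 1/3,1 , 2,4, 5 , 5 , 6 ] 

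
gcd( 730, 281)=1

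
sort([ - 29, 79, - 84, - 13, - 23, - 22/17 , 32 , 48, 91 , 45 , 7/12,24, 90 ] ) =[ - 84, - 29, - 23, - 13,-22/17,7/12 , 24,32,45,48,79,90,91]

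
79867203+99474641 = 179341844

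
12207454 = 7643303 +4564151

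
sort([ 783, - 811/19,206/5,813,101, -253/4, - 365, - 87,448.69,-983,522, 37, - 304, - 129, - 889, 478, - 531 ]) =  [ - 983, - 889 , - 531,-365, - 304 , - 129, - 87, - 253/4, - 811/19,37,206/5, 101,448.69, 478,522, 783, 813 ]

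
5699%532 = 379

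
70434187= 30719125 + 39715062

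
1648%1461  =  187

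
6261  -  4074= 2187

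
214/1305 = 214/1305= 0.16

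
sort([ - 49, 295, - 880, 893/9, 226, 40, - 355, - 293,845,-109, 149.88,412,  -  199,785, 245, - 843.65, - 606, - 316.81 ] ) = [ - 880 ,-843.65, - 606,  -  355,  -  316.81,-293,-199, - 109,-49, 40, 893/9, 149.88,226, 245,295, 412,785,  845] 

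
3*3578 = 10734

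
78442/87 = 901 + 55/87  =  901.63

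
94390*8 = 755120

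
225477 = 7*32211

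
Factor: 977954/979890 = 3^(-1 ) * 5^( - 1 )*71^2*89^( - 1)*97^1*367^(-1 )=488977/489945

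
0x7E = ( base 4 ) 1332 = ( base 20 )66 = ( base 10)126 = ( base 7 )240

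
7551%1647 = 963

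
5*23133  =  115665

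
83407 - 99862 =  - 16455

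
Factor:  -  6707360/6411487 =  - 2^5 * 5^1*11^1*37^1*103^1*709^( -1 ) * 9043^(  -  1)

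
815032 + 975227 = 1790259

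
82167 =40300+41867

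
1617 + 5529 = 7146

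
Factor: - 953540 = - 2^2*5^1*7^3*139^1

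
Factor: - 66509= -66509^1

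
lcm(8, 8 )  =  8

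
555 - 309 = 246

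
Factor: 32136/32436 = 2^1*3^( - 1)*13^1* 17^( - 1)*53^( - 1) * 103^1 = 2678/2703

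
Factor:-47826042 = - 2^1*3^1 * 11^1 * 251^1* 2887^1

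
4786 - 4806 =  - 20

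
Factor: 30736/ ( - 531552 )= -2^(- 1 )*3^(- 1 )*7^( - 2)*17^1 = -  17/294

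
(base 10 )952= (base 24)1fg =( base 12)674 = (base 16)3b8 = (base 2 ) 1110111000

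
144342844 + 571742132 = 716084976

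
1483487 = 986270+497217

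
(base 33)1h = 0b110010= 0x32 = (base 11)46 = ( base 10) 50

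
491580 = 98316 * 5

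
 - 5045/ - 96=52 + 53/96 = 52.55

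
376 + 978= 1354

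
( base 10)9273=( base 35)7jx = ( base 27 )CJC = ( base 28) BN5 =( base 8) 22071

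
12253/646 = 18+625/646= 18.97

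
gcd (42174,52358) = 2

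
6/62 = 3/31  =  0.10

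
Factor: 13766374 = 2^1*19^2*23^1 * 829^1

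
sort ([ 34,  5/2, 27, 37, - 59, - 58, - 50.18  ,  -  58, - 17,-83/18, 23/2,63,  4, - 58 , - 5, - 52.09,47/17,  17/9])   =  [ - 59,-58,-58, - 58, - 52.09, - 50.18, - 17, - 5, - 83/18, 17/9, 5/2, 47/17, 4,23/2,  27,  34, 37, 63]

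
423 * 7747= 3276981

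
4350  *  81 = 352350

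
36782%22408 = 14374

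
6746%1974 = 824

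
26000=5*5200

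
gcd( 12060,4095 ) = 45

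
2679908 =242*11074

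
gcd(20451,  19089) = 3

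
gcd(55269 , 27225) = 9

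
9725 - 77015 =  - 67290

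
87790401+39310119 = 127100520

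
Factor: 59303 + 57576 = 7^1*59^1*283^1 = 116879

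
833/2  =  416+1/2 = 416.50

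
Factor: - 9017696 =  - 2^5*281803^1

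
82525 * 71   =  5859275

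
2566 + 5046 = 7612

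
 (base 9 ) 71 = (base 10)64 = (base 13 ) 4c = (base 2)1000000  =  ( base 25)2E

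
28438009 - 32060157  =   - 3622148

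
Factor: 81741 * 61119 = 4995928179 = 3^3*11^1*2477^1 * 6791^1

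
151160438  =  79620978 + 71539460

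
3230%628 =90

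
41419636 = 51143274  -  9723638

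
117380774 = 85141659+32239115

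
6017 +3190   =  9207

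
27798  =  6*4633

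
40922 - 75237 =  - 34315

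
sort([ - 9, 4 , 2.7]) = [ - 9,  2.7 , 4 ] 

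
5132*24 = 123168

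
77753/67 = 1160 + 33/67 = 1160.49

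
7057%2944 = 1169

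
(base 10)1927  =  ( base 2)11110000111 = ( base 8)3607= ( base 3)2122101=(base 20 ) 4g7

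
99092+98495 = 197587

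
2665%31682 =2665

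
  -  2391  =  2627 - 5018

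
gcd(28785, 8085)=15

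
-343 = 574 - 917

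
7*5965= 41755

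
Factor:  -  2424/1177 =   -  2^3  *3^1*11^(  -  1) * 101^1 * 107^ ( - 1)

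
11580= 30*386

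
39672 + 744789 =784461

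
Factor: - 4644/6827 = - 2^2*3^3*43^1*6827^( - 1)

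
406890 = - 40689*(-10)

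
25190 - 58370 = - 33180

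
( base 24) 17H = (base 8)1371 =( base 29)q7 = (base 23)1A2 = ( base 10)761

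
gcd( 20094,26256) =6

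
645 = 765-120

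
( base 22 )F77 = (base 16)1cfd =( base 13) 34bb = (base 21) gh8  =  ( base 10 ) 7421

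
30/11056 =15/5528 = 0.00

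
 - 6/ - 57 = 2/19= 0.11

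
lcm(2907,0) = 0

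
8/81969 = 8/81969 = 0.00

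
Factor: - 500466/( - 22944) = 2^(- 4 )*349^1= 349/16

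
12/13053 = 4/4351 = 0.00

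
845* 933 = 788385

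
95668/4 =23917 = 23917.00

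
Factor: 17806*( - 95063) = -1692691778 = - 2^1*29^1*307^1*95063^1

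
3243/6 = 540 + 1/2 = 540.50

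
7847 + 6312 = 14159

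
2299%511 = 255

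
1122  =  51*22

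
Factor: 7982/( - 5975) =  - 2^1*  5^(-2 ) * 13^1*239^(  -  1)*307^1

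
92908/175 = 92908/175= 530.90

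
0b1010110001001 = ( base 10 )5513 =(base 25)8kd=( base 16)1589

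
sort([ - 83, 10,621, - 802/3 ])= [ - 802/3, - 83,10 , 621]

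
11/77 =1/7 = 0.14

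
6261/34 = 6261/34 = 184.15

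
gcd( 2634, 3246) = 6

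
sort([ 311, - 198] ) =[ - 198,311] 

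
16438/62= 265 + 4/31 = 265.13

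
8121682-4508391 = 3613291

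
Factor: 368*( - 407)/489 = -2^4*3^( - 1 )*11^1 * 23^1 * 37^1*163^( - 1 ) = -149776/489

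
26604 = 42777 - 16173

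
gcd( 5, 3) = 1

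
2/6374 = 1/3187=   0.00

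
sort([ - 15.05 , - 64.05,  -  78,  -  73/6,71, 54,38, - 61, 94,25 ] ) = [-78, - 64.05,- 61,-15.05, - 73/6, 25,38, 54,71, 94]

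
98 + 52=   150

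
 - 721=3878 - 4599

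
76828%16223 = 11936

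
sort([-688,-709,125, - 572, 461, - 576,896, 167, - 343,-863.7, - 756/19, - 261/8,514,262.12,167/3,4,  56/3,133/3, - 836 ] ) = [-863.7,-836,  -  709, - 688, - 576 , -572, - 343, - 756/19,-261/8,4, 56/3,133/3,167/3, 125, 167, 262.12,461,514, 896]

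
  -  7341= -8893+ 1552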